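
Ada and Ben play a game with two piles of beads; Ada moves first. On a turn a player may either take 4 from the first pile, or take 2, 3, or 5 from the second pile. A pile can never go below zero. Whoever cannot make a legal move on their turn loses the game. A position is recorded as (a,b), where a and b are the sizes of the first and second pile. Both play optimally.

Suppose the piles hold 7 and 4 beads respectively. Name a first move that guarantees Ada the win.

Build the W/L table. Terminal = L. A non-terminal position is W if it has a move to some L; otherwise it is L.
No move ever increases a pile, so every position that can arise here has a ≤ 7 and b ≤ 4; it is enough to label the cells with 0 ≤ a ≤ 7 and 0 ≤ b ≤ 4.
Every move lowers a or b (never raises either), so fill the grid row by row in increasing a, and left to right within a row: each cell's successors are then already labelled.
      b=0  b=1  b=2  b=3  b=4
a=0:    L    L    W    W    W
a=1:    L    L    W    W    W
a=2:    L    L    W    W    W
a=3:    L    L    W    W    W
a=4:    W    W    L    L    W
a=5:    W    W    L    L    W
a=6:    W    W    L    L    W
a=7:    W    W    L    L    W
Cells with no legal move (terminal, hence L): (0,0), (0,1), (1,0), (1,1), (2,0), (2,1), (3,0), (3,1).
The remaining L cells, each justified by listing all of its moves:
(4,2): L (options (0,2)(W), (4,0)(W) are all W)
(4,3): L (options (0,3)(W), (4,1)(W), (4,0)(W) are all W)
(5,2): L (options (1,2)(W), (5,0)(W) are all W)
(5,3): L (options (1,3)(W), (5,1)(W), (5,0)(W) are all W)
(6,2): L (options (2,2)(W), (6,0)(W) are all W)
(6,3): L (options (2,3)(W), (6,1)(W), (6,0)(W) are all W)
(7,2): L (options (3,2)(W), (7,0)(W) are all W)
(7,3): L (options (3,3)(W), (7,1)(W), (7,0)(W) are all W)
Every other cell has at least one move into one of the L cells above, so it is W.
From (7,4), the L positions reachable in one move are: (7,2).

Move to (7,2).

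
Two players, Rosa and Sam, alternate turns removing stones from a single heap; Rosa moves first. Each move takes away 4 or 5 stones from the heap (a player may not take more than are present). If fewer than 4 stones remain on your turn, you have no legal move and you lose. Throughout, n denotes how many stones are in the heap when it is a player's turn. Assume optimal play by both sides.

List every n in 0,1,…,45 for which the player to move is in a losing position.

Build the W/L table. Terminal = L. A non-terminal position is W if it has a move to some L; otherwise it is L.
n=0: no move → L
n=1: no move → L
n=2: no move → L
n=3: no move → L
n=4: →0(L), so W
n=5: →1(L), so W
n=6: →2(L), so W
n=7: →3(L), so W
n=8: →3(L), so W
n=9: →5(W), 4(W) — all W, so L
n=10: →6(W), 5(W) — all W, so L
n=11: →7(W), 6(W) — all W, so L
n=12: →8(W), 7(W) — all W, so L
n=13: →9(L), so W
n=14: →10(L), so W
n=15: →11(L), so W
n=16: →12(L), so W
n=17: →12(L), so W
n=18: →14(W), 13(W) — all W, so L
n=19: →15(W), 14(W) — all W, so L
n=20: →16(W), 15(W) — all W, so L
n=21: →17(W), 16(W) — all W, so L
n=22: →18(L), so W
n=23: →19(L), so W
n=24: →20(L), so W
n=25: →21(L), so W
n=26: →21(L), so W
n=27: →23(W), 22(W) — all W, so L
n=28: →24(W), 23(W) — all W, so L
n=29: →25(W), 24(W) — all W, so L
n=30: →26(W), 25(W) — all W, so L
n=31: →27(L), so W
n=32: →28(L), so W
n=33: →29(L), so W
n=34: →30(L), so W
n=35: →30(L), so W
n=36: →32(W), 31(W) — all W, so L
n=37: →33(W), 32(W) — all W, so L
n=38: →34(W), 33(W) — all W, so L
n=39: →35(W), 34(W) — all W, so L
n=40: →36(L), so W
n=41: →37(L), so W
n=42: →38(L), so W
n=43: →39(L), so W
n=44: →39(L), so W
n=45: →41(W), 40(W) — all W, so L
The losing starting values of n are exactly the entries labelled L in this table (21 of them).

0, 1, 2, 3, 9, 10, 11, 12, 18, 19, 20, 21, 27, 28, 29, 30, 36, 37, 38, 39, 45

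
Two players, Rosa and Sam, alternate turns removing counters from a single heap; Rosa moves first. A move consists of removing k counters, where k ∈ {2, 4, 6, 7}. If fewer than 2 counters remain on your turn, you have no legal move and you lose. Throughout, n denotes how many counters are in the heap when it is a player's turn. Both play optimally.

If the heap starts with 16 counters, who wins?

Rosa wins.

Label each position W (a win for the player to move) or L (a loss). A position with no legal move is L; any other position is W exactly when some move reaches an L, and L when every move reaches a W.
n=0: no move → L
n=1: no move → L
n=2: →0(L), so W
n=3: →1(L), so W
n=4: →0(L), so W
n=5: →1(L), so W
n=6: →0(L), so W
n=7: →1(L), so W
n=8: →1(L), so W
n=9: →7(W), 5(W), 3(W), 2(W) — all W, so L
n=10: →8(W), 6(W), 4(W), 3(W) — all W, so L
n=11: →9(L), so W
n=12: →10(L), so W
n=13: →9(L), so W
n=14: →10(L), so W
n=15: →9(L), so W
n=16: →10(L), so W
From 16 Rosa can remove 6, leaving 10, reaching an L position.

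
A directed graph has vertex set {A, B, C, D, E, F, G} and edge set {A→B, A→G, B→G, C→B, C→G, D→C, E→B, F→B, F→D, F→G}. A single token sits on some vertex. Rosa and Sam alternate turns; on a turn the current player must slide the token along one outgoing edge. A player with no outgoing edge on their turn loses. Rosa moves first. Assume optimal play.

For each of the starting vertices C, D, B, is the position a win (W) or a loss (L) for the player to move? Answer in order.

C: W, D: L, B: W

Classify positions by backward induction: terminal positions (no move available) are L. From any other position, the mover wins iff some move reaches an L.
Every edge goes from a vertex to one that appears earlier in the order G, B, A, C, E, D, F, so processing vertices in that order labels each vertex after all of its successors.
G: no outgoing edge → L
B: W (go to G, an L position)
A: W (go to G, an L position)
C: W (go to G, an L position)
E: L (sole option B(W) is W)
D: L (sole option C(W) is W)
F: W (go to D, an L position)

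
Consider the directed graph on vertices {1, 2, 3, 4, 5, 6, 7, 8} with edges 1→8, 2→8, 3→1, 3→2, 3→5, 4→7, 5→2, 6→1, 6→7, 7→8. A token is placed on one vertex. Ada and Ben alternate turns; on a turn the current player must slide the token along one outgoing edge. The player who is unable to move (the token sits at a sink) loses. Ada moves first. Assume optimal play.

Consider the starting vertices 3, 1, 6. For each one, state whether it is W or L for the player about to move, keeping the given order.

Build the W/L table. Terminal = L. A non-terminal position is W if it has a move to some L; otherwise it is L.
Every edge goes from a vertex to one that appears earlier in the order 8, 1, 7, 4, 6, 2, 5, 3, so processing vertices in that order labels each vertex after all of its successors.
8: no outgoing edge → L
1: reaches L-position 8 → W
7: reaches L-position 8 → W
4: only reaches 7(W), which is W → L
6: only reaches 7(W), 1(W), all W → L
2: reaches L-position 8 → W
5: only reaches 2(W), which is W → L
3: reaches L-position 5 → W

3: W, 1: W, 6: L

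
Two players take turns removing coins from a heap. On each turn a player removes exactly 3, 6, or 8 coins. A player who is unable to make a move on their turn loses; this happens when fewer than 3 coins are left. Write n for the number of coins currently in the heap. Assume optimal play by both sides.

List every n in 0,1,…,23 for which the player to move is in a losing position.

Classify positions by backward induction: terminal positions (no move available) are L. From any other position, the mover wins iff some move reaches an L.
n=0: no move → L
n=1: no move → L
n=2: no move → L
n=3: can move to 0, which is L ⇒ W
n=4: can move to 1, which is L ⇒ W
n=5: can move to 2, which is L ⇒ W
n=6: can move to 0, which is L ⇒ W
n=7: can move to 1, which is L ⇒ W
n=8: can move to 2, which is L ⇒ W
n=9: can move to 1, which is L ⇒ W
n=10: can move to 2, which is L ⇒ W
n=11: moves to 8(W), 5(W), 3(W); every one is W ⇒ L
n=12: moves to 9(W), 6(W), 4(W); every one is W ⇒ L
n=13: moves to 10(W), 7(W), 5(W); every one is W ⇒ L
n=14: can move to 11, which is L ⇒ W
n=15: can move to 12, which is L ⇒ W
n=16: can move to 13, which is L ⇒ W
n=17: can move to 11, which is L ⇒ W
n=18: can move to 12, which is L ⇒ W
n=19: can move to 13, which is L ⇒ W
n=20: can move to 12, which is L ⇒ W
n=21: can move to 13, which is L ⇒ W
n=22: moves to 19(W), 16(W), 14(W); every one is W ⇒ L
n=23: moves to 20(W), 17(W), 15(W); every one is W ⇒ L
Reading off the rows marked L gives the requested list; there are 8 such values of n.

0, 1, 2, 11, 12, 13, 22, 23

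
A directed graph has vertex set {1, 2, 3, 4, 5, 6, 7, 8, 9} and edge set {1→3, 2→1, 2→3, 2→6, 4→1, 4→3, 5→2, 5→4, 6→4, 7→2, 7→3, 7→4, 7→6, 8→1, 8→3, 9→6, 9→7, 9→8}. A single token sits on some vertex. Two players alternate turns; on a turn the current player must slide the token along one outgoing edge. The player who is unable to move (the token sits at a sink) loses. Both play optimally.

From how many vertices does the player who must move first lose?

3

Positions with no move are L. A position that does have a move is losing for the player to move precisely when every available move leads to a winning position for the opponent. Fill in the labels:
Every edge goes from a vertex to one that appears earlier in the order 3, 1, 4, 6, 2, 5, 7, 8, 9, so processing vertices in that order labels each vertex after all of its successors.
3: no outgoing edge → L
1: reaches L-position 3 → W
4: reaches L-position 3 → W
6: only reaches 4(W), which is W → L
2: reaches L-position 6 → W
5: only reaches 2(W), 4(W), all W → L
7: reaches L-position 6 → W
8: reaches L-position 3 → W
9: reaches L-position 6 → W
The L vertices are 3, 5, 6; that is 3 in all.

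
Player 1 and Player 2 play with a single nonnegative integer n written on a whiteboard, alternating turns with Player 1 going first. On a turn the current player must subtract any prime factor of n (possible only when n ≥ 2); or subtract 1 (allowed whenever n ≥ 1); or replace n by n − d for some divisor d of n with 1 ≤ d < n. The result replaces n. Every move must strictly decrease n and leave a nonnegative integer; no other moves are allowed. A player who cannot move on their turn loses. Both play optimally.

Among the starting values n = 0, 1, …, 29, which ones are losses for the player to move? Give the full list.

Use the standard recursion: the mover loses at a terminal position; elsewhere, the mover wins exactly when some move hands the opponent an L position.
n=0: no move → L
n=1: reaches L-position 0 → W
n=2: reaches L-position 0 → W
n=3: reaches L-position 0 → W
n=4: only reaches 2(W), 3(W), all W → L
n=5: reaches L-position 0 → W
n=6: reaches L-position 4 → W
n=7: reaches L-position 0 → W
n=8: reaches L-position 4 → W
n=9: only reaches 6(W), 8(W), all W → L
n=10: reaches L-position 9 → W
n=11: reaches L-position 0 → W
n=12: reaches L-position 9 → W
n=13: reaches L-position 0 → W
n=14: only reaches 7(W), 12(W), 13(W), all W → L
n=15: reaches L-position 14 → W
n=16: reaches L-position 14 → W
n=17: reaches L-position 0 → W
n=18: reaches L-position 9 → W
n=19: reaches L-position 0 → W
n=20: only reaches 10(W), 15(W), 16(W), 18(W), 19(W), all W → L
n=21: reaches L-position 14 → W
n=22: reaches L-position 20 → W
n=23: reaches L-position 0 → W
n=24: reaches L-position 20 → W
n=25: reaches L-position 20 → W
n=26: only reaches 13(W), 24(W), 25(W), all W → L
n=27: reaches L-position 26 → W
n=28: reaches L-position 14 → W
n=29: reaches L-position 0 → W
The losing starting values of n are exactly the entries labelled L in this table (6 of them).

0, 4, 9, 14, 20, 26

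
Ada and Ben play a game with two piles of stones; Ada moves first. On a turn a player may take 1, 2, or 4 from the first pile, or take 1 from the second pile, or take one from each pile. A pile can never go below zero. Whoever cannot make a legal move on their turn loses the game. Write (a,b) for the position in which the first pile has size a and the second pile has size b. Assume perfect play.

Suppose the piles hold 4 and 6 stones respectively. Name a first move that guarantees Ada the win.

Move to (0,6).

Work bottom-up. With no move the player to move loses. Otherwise the position is W if at least one move leads to an L position for the opponent, and L if every move leads to a W.
No move ever increases a pile, so every position that can arise here has a ≤ 4 and b ≤ 6; it is enough to label the cells with 0 ≤ a ≤ 4 and 0 ≤ b ≤ 6.
Every move lowers a or b (never raises either), so fill the grid row by row in increasing a, and left to right within a row: each cell's successors are then already labelled.
      b=0  b=1  b=2  b=3  b=4  b=5  b=6
a=0:    L    W    L    W    L    W    L
a=1:    W    W    W    W    W    W    W
a=2:    W    L    W    L    W    L    W
a=3:    L    W    W    W    W    W    W
a=4:    W    W    W    W    W    W    W
Cells with no legal move (terminal, hence L): (0,0).
The remaining L cells, each justified by listing all of its moves:
(0,2): →(0,1)(W) only, which is W, so L
(0,4): →(0,3)(W) only, which is W, so L
(0,6): →(0,5)(W) only, which is W, so L
(2,1): →(1,1)(W), (0,1)(W), (2,0)(W), (1,0)(W) — all W, so L
(2,3): →(1,3)(W), (0,3)(W), (2,2)(W), (1,2)(W) — all W, so L
(2,5): →(1,5)(W), (0,5)(W), (2,4)(W), (1,4)(W) — all W, so L
(3,0): →(2,0)(W), (1,0)(W) — all W, so L
Every other cell has at least one move into one of the L cells above, so it is W.
From (4,6), the L positions reachable in one move are: (0,6).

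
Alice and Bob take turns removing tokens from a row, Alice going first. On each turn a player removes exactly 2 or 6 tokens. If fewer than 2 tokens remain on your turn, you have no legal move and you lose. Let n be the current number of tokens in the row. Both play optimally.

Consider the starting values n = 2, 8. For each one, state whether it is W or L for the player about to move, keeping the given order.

2: W, 8: L

Use the standard recursion: the mover loses at a terminal position; elsewhere, the mover wins exactly when some move hands the opponent an L position.
n=0: no move → L
n=1: no move → L
n=2: W (go to 0, an L position)
n=3: W (go to 1, an L position)
n=4: L (sole option 2(W) is W)
n=5: L (sole option 3(W) is W)
n=6: W (go to 4, an L position)
n=7: W (go to 5, an L position)
n=8: L (options 6(W), 2(W) are all W)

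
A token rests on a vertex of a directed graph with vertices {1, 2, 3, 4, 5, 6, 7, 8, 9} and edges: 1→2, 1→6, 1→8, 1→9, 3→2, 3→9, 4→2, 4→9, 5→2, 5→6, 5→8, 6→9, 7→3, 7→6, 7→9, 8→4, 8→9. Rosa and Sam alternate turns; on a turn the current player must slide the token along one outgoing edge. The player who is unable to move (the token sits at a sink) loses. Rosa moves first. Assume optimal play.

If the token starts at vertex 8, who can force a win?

Build the W/L table. Terminal = L. A non-terminal position is W if it has a move to some L; otherwise it is L.
Every edge goes from a vertex to one that appears earlier in the order 9, 2, 4, 6, 8, 3, 1, 5, 7, so processing vertices in that order labels each vertex after all of its successors.
9: no outgoing edge → L
2: no outgoing edge → L
4: →2(L), so W
6: →9(L), so W
8: →9(L), so W
3: →2(L), so W
1: →2(L), so W
5: →2(L), so W
7: →9(L), so W
The starting position 8 is W: Rosa should move to 9, handing over an L position.

Rosa wins.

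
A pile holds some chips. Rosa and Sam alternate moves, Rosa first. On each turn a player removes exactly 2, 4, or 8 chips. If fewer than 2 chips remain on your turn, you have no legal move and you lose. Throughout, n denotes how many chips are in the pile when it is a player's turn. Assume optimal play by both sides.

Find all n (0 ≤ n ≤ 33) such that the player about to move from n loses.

0, 1, 6, 7, 12, 13, 18, 19, 24, 25, 30, 31

Build the W/L table. Terminal = L. A non-terminal position is W if it has a move to some L; otherwise it is L.
n=0: no move → L
n=1: no move → L
n=2: can move to 0, which is L ⇒ W
n=3: can move to 1, which is L ⇒ W
n=4: can move to 0, which is L ⇒ W
n=5: can move to 1, which is L ⇒ W
n=6: moves to 4(W), 2(W); every one is W ⇒ L
n=7: moves to 5(W), 3(W); every one is W ⇒ L
n=8: can move to 6, which is L ⇒ W
n=9: can move to 7, which is L ⇒ W
n=10: can move to 6, which is L ⇒ W
n=11: can move to 7, which is L ⇒ W
n=12: moves to 10(W), 8(W), 4(W); every one is W ⇒ L
n=13: moves to 11(W), 9(W), 5(W); every one is W ⇒ L
n=14: can move to 12, which is L ⇒ W
n=15: can move to 13, which is L ⇒ W
n=16: can move to 12, which is L ⇒ W
n=17: can move to 13, which is L ⇒ W
n=18: moves to 16(W), 14(W), 10(W); every one is W ⇒ L
n=19: moves to 17(W), 15(W), 11(W); every one is W ⇒ L
n=20: can move to 18, which is L ⇒ W
n=21: can move to 19, which is L ⇒ W
n=22: can move to 18, which is L ⇒ W
n=23: can move to 19, which is L ⇒ W
n=24: moves to 22(W), 20(W), 16(W); every one is W ⇒ L
n=25: moves to 23(W), 21(W), 17(W); every one is W ⇒ L
n=26: can move to 24, which is L ⇒ W
n=27: can move to 25, which is L ⇒ W
n=28: can move to 24, which is L ⇒ W
n=29: can move to 25, which is L ⇒ W
n=30: moves to 28(W), 26(W), 22(W); every one is W ⇒ L
n=31: moves to 29(W), 27(W), 23(W); every one is W ⇒ L
n=32: can move to 30, which is L ⇒ W
n=33: can move to 31, which is L ⇒ W
Reading off the rows marked L gives the requested list; there are 12 such values of n.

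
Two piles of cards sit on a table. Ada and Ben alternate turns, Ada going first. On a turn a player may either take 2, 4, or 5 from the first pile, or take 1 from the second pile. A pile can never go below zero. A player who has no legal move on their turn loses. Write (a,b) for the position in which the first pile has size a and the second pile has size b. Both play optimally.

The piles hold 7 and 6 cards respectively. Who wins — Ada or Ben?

Ben wins.

Compute win/loss labels from the base case upward. A position with no move is L. Any other position is W if it can reach an L in one move, else L.
No move ever increases a pile, so every position that can arise here has a ≤ 7 and b ≤ 6; it is enough to label the cells with 0 ≤ a ≤ 7 and 0 ≤ b ≤ 6.
Every move lowers a or b (never raises either), so fill the grid row by row in increasing a, and left to right within a row: each cell's successors are then already labelled.
      b=0  b=1  b=2  b=3  b=4  b=5  b=6
a=0:    L    W    L    W    L    W    L
a=1:    L    W    L    W    L    W    L
a=2:    W    L    W    L    W    L    W
a=3:    W    L    W    L    W    L    W
a=4:    W    W    W    W    W    W    W
a=5:    W    W    W    W    W    W    W
a=6:    W    W    W    W    W    W    W
a=7:    L    W    L    W    L    W    L
Cells with no legal move (terminal, hence L): (0,0), (1,0).
The remaining L cells, each justified by listing all of its moves:
(0,2): →(0,1)(W) only, which is W, so L
(0,4): →(0,3)(W) only, which is W, so L
(0,6): →(0,5)(W) only, which is W, so L
(1,2): →(1,1)(W) only, which is W, so L
(1,4): →(1,3)(W) only, which is W, so L
(1,6): →(1,5)(W) only, which is W, so L
(2,1): →(0,1)(W), (2,0)(W) — all W, so L
(2,3): →(0,3)(W), (2,2)(W) — all W, so L
(2,5): →(0,5)(W), (2,4)(W) — all W, so L
(3,1): →(1,1)(W), (3,0)(W) — all W, so L
(3,3): →(1,3)(W), (3,2)(W) — all W, so L
(3,5): →(1,5)(W), (3,4)(W) — all W, so L
(7,0): →(5,0)(W), (3,0)(W), (2,0)(W) — all W, so L
(7,2): →(5,2)(W), (3,2)(W), (2,2)(W), (7,1)(W) — all W, so L
(7,4): →(5,4)(W), (3,4)(W), (2,4)(W), (7,3)(W) — all W, so L
(7,6): →(5,6)(W), (3,6)(W), (2,6)(W), (7,5)(W) — all W, so L
Every other cell has at least one move into one of the L cells above, so it is W.
Every move from (7,6) reaches a W position, so the mover loses.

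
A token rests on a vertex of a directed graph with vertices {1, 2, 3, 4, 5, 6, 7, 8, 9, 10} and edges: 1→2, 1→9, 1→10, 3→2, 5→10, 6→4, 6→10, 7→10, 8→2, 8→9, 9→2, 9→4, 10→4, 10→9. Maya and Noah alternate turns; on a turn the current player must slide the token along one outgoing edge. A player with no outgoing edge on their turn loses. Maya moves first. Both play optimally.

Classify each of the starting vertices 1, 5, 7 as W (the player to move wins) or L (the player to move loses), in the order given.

Label each position W (a win for the player to move) or L (a loss). A position with no legal move is L; any other position is W exactly when some move reaches an L, and L when every move reaches a W.
Every edge goes from a vertex to one that appears earlier in the order 4, 2, 9, 10, 1, 5, 8, 6, 3, 7, so processing vertices in that order labels each vertex after all of its successors.
4: no outgoing edge → L
2: no outgoing edge → L
9: W (go to 2, an L position)
10: W (go to 4, an L position)
1: W (go to 2, an L position)
5: L (sole option 10(W) is W)
8: W (go to 2, an L position)
6: W (go to 4, an L position)
3: W (go to 2, an L position)
7: L (sole option 10(W) is W)

1: W, 5: L, 7: L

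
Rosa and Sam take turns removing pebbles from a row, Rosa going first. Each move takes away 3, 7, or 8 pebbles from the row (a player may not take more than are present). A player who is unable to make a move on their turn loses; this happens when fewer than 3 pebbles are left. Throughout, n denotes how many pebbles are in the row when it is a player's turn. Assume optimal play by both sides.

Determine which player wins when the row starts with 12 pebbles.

Use the standard recursion: the mover loses at a terminal position; elsewhere, the mover wins exactly when some move hands the opponent an L position.
n=0: no move → L
n=1: no move → L
n=2: no move → L
n=3: reaches L-position 0 → W
n=4: reaches L-position 1 → W
n=5: reaches L-position 2 → W
n=6: only reaches 3(W), which is W → L
n=7: reaches L-position 0 → W
n=8: reaches L-position 1 → W
n=9: reaches L-position 6 → W
n=10: reaches L-position 2 → W
n=11: only reaches 8(W), 4(W), 3(W), all W → L
n=12: only reaches 9(W), 5(W), 4(W), all W → L
The starting position 12 is L: whatever Rosa does, the opponent receives a W position.

Sam wins.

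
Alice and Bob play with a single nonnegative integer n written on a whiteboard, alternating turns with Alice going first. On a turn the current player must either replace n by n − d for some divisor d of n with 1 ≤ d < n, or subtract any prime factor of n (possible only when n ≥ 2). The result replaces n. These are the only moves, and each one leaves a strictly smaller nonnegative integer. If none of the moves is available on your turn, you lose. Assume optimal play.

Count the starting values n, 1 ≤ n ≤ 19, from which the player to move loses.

Classify positions by backward induction: terminal positions (no move available) are L. From any other position, the mover wins iff some move reaches an L.
n=0: no move → L
n=1: no move → L
n=2: reaches L-position 0 → W
n=3: reaches L-position 0 → W
n=4: only reaches 2(W), 3(W), all W → L
n=5: reaches L-position 0 → W
n=6: reaches L-position 4 → W
n=7: reaches L-position 0 → W
n=8: reaches L-position 4 → W
n=9: only reaches 6(W), 8(W), all W → L
n=10: reaches L-position 9 → W
n=11: reaches L-position 0 → W
n=12: reaches L-position 9 → W
n=13: reaches L-position 0 → W
n=14: only reaches 7(W), 12(W), 13(W), all W → L
n=15: reaches L-position 14 → W
n=16: reaches L-position 14 → W
n=17: reaches L-position 0 → W
n=18: reaches L-position 9 → W
n=19: reaches L-position 0 → W
L entries with 1 ≤ n ≤ 19 (n=0 is outside the asked range and is not counted): n = 1, 4, 9, 14; that makes 4.

4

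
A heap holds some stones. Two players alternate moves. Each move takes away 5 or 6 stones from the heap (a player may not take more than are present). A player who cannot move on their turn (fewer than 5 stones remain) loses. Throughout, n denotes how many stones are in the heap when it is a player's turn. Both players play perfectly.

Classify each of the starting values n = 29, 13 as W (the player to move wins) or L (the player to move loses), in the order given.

29: W, 13: L

Compute win/loss labels from the base case upward. A position with no move is L. Any other position is W if it can reach an L in one move, else L.
n=0: no move → L
n=1: no move → L
n=2: no move → L
n=3: no move → L
n=4: no move → L
n=5: reaches L-position 0 → W
n=6: reaches L-position 1 → W
n=7: reaches L-position 2 → W
n=8: reaches L-position 3 → W
n=9: reaches L-position 4 → W
n=10: reaches L-position 4 → W
n=11: only reaches 6(W), 5(W), all W → L
n=12: only reaches 7(W), 6(W), all W → L
n=13: only reaches 8(W), 7(W), all W → L
n=14: only reaches 9(W), 8(W), all W → L
n=15: only reaches 10(W), 9(W), all W → L
n=16: reaches L-position 11 → W
n=17: reaches L-position 12 → W
n=18: reaches L-position 13 → W
n=19: reaches L-position 14 → W
n=20: reaches L-position 15 → W
n=21: reaches L-position 15 → W
n=22: only reaches 17(W), 16(W), all W → L
n=23: only reaches 18(W), 17(W), all W → L
n=24: only reaches 19(W), 18(W), all W → L
n=25: only reaches 20(W), 19(W), all W → L
n=26: only reaches 21(W), 20(W), all W → L
n=27: reaches L-position 22 → W
n=28: reaches L-position 23 → W
n=29: reaches L-position 24 → W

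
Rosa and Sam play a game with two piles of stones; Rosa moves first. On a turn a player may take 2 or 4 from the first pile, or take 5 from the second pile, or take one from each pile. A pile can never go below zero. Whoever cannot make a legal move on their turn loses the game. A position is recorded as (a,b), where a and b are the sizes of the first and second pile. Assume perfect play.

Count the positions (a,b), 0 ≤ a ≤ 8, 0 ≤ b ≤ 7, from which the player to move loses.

26

Use the standard recursion: the mover loses at a terminal position; elsewhere, the mover wins exactly when some move hands the opponent an L position.
Every move lowers a or b (never raises either), so fill the grid row by row in increasing a, and left to right within a row: each cell's successors are then already labelled.
      b=0  b=1  b=2  b=3  b=4  b=5  b=6  b=7
a=0:    L    L    L    L    L    W    W    W
a=1:    L    W    W    W    W    W    L    L
a=2:    W    W    W    W    W    L    L    W
a=3:    W    L    L    L    L    L    W    W
a=4:    W    W    W    W    W    W    W    L
a=5:    W    W    W    W    W    W    W    W
a=6:    L    L    L    L    L    W    W    W
a=7:    L    W    W    W    W    W    L    L
a=8:    W    W    W    W    W    L    L    W
Cells with no legal move (terminal, hence L): (0,0), (0,1), (0,2), (0,3), (0,4), (1,0).
The remaining L cells, each justified by listing all of its moves:
(1,6): L (options (1,1)(W), (0,5)(W) are all W)
(1,7): L (options (1,2)(W), (0,6)(W) are all W)
(2,5): L (options (0,5)(W), (2,0)(W), (1,4)(W) are all W)
(2,6): L (options (0,6)(W), (2,1)(W), (1,5)(W) are all W)
(3,1): L (options (1,1)(W), (2,0)(W) are all W)
(3,2): L (options (1,2)(W), (2,1)(W) are all W)
(3,3): L (options (1,3)(W), (2,2)(W) are all W)
(3,4): L (options (1,4)(W), (2,3)(W) are all W)
(3,5): L (options (1,5)(W), (3,0)(W), (2,4)(W) are all W)
(4,7): L (options (2,7)(W), (0,7)(W), (4,2)(W), (3,6)(W) are all W)
(6,0): L (options (4,0)(W), (2,0)(W) are all W)
(6,1): L (options (4,1)(W), (2,1)(W), (5,0)(W) are all W)
(6,2): L (options (4,2)(W), (2,2)(W), (5,1)(W) are all W)
(6,3): L (options (4,3)(W), (2,3)(W), (5,2)(W) are all W)
(6,4): L (options (4,4)(W), (2,4)(W), (5,3)(W) are all W)
(7,0): L (options (5,0)(W), (3,0)(W) are all W)
(7,6): L (options (5,6)(W), (3,6)(W), (7,1)(W), (6,5)(W) are all W)
(7,7): L (options (5,7)(W), (3,7)(W), (7,2)(W), (6,6)(W) are all W)
(8,5): L (options (6,5)(W), (4,5)(W), (8,0)(W), (7,4)(W) are all W)
(8,6): L (options (6,6)(W), (4,6)(W), (8,1)(W), (7,5)(W) are all W)
Every other cell has at least one move into one of the L cells above, so it is W.
L cells per row: a=0: 5, a=1: 3, a=2: 2, a=3: 5, a=4: 1, a=5: 0, a=6: 5, a=7: 3, a=8: 2; total 26.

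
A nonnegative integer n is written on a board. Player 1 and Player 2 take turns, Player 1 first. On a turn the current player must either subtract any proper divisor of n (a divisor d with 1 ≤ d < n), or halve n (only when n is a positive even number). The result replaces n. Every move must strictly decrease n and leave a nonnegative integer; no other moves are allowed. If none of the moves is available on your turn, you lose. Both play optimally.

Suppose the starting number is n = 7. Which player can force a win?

Use the standard recursion: the mover loses at a terminal position; elsewhere, the mover wins exactly when some move hands the opponent an L position.
n=0: no move → L
n=1: no move → L
n=2: reaches L-position 1 → W
n=3: only reaches 2(W), which is W → L
n=4: reaches L-position 3 → W
n=5: only reaches 4(W), which is W → L
n=6: reaches L-position 3 → W
n=7: only reaches 6(W), which is W → L
Every move from 7 reaches a W position, so the mover loses.

Player 2 wins.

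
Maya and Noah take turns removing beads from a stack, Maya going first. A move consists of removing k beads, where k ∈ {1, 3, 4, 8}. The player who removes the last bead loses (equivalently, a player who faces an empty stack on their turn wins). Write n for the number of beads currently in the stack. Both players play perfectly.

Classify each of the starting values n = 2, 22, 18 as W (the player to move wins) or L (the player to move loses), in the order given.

2: W, 22: L, 18: W

Classify positions by backward induction: terminal positions (no move available) are W. From any other position, the mover wins iff some move reaches an L.
n=0: no move; the opponent has just taken the last bead and therefore loses → W
n=1: L (sole option 0(W) is W)
n=2: W (go to 1, an L position)
n=3: L (options 2(W), 0(W) are all W)
n=4: W (go to 3, an L position)
n=5: W (go to 1, an L position)
n=6: W (go to 3, an L position)
n=7: W (go to 3, an L position)
n=8: L (options 7(W), 5(W), 4(W), 0(W) are all W)
n=9: W (go to 8, an L position)
n=10: L (options 9(W), 7(W), 6(W), 2(W) are all W)
n=11: W (go to 10, an L position)
n=12: W (go to 8, an L position)
n=13: W (go to 10, an L position)
n=14: W (go to 10, an L position)
n=15: L (options 14(W), 12(W), 11(W), 7(W) are all W)
n=16: W (go to 15, an L position)
n=17: L (options 16(W), 14(W), 13(W), 9(W) are all W)
n=18: W (go to 17, an L position)
n=19: W (go to 15, an L position)
n=20: W (go to 17, an L position)
n=21: W (go to 17, an L position)
n=22: L (options 21(W), 19(W), 18(W), 14(W) are all W)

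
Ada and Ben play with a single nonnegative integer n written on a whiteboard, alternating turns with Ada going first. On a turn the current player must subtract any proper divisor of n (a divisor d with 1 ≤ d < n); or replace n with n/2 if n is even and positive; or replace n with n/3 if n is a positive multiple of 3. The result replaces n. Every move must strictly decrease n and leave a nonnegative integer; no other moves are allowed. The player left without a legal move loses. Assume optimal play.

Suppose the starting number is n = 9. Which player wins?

Positions with no move are L. A position that does have a move is losing for the player to move precisely when every available move leads to a winning position for the opponent. Fill in the labels:
n=0: no move → L
n=1: no move → L
n=2: W (go to 1, an L position)
n=3: W (go to 1, an L position)
n=4: L (options 2(W), 3(W) are all W)
n=5: W (go to 4, an L position)
n=6: W (go to 4, an L position)
n=7: L (sole option 6(W) is W)
n=8: W (go to 4, an L position)
n=9: L (options 3(W), 6(W), 8(W) are all W)
Every move from 9 reaches a W position, so the mover loses.

Ben wins.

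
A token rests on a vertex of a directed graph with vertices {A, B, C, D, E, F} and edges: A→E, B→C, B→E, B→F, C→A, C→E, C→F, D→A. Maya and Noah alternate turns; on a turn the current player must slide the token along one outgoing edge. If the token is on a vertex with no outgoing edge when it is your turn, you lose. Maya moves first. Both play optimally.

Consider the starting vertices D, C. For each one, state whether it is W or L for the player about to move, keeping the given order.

D: L, C: W

Positions with no move are L. A position that does have a move is losing for the player to move precisely when every available move leads to a winning position for the opponent. Fill in the labels:
Every edge goes from a vertex to one that appears earlier in the order F, E, A, C, B, D, so processing vertices in that order labels each vertex after all of its successors.
F: no outgoing edge → L
E: no outgoing edge → L
A: can move to E, which is L ⇒ W
C: can move to E, which is L ⇒ W
B: can move to E, which is L ⇒ W
D: the only move is to A(W), a W ⇒ L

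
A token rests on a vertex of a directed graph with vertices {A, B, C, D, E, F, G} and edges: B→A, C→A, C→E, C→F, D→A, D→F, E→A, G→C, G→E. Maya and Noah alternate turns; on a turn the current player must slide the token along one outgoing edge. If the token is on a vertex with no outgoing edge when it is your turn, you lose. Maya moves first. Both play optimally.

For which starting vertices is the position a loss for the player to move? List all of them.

Label each position W (a win for the player to move) or L (a loss). A position with no legal move is L; any other position is W exactly when some move reaches an L, and L when every move reaches a W.
Every edge goes from a vertex to one that appears earlier in the order F, A, D, E, C, B, G, so processing vertices in that order labels each vertex after all of its successors.
F: no outgoing edge → L
A: no outgoing edge → L
D: →A(L), so W
E: →A(L), so W
C: →A(L), so W
B: →A(L), so W
G: →C(W), E(W) — all W, so L
Reading off the rows marked L gives the requested list; there are 3 such vertices.

A, F, G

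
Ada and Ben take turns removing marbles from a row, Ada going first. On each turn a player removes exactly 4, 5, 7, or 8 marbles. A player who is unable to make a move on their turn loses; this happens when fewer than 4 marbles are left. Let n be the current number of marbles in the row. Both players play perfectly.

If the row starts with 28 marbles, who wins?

Ada wins.

Use the standard recursion: the mover loses at a terminal position; elsewhere, the mover wins exactly when some move hands the opponent an L position.
n=0: no move → L
n=1: no move → L
n=2: no move → L
n=3: no move → L
n=4: can move to 0, which is L ⇒ W
n=5: can move to 1, which is L ⇒ W
n=6: can move to 2, which is L ⇒ W
n=7: can move to 3, which is L ⇒ W
n=8: can move to 3, which is L ⇒ W
n=9: can move to 2, which is L ⇒ W
n=10: can move to 3, which is L ⇒ W
n=11: can move to 3, which is L ⇒ W
n=12: moves to 8(W), 7(W), 5(W), 4(W); every one is W ⇒ L
n=13: moves to 9(W), 8(W), 6(W), 5(W); every one is W ⇒ L
n=14: moves to 10(W), 9(W), 7(W), 6(W); every one is W ⇒ L
n=15: moves to 11(W), 10(W), 8(W), 7(W); every one is W ⇒ L
n=16: can move to 12, which is L ⇒ W
n=17: can move to 13, which is L ⇒ W
n=18: can move to 14, which is L ⇒ W
n=19: can move to 15, which is L ⇒ W
n=20: can move to 15, which is L ⇒ W
n=21: can move to 14, which is L ⇒ W
n=22: can move to 15, which is L ⇒ W
n=23: can move to 15, which is L ⇒ W
n=24: moves to 20(W), 19(W), 17(W), 16(W); every one is W ⇒ L
n=25: moves to 21(W), 20(W), 18(W), 17(W); every one is W ⇒ L
n=26: moves to 22(W), 21(W), 19(W), 18(W); every one is W ⇒ L
n=27: moves to 23(W), 22(W), 20(W), 19(W); every one is W ⇒ L
n=28: can move to 24, which is L ⇒ W
The starting position 28 is W: Ada should remove 4, leaving 24, handing over an L position.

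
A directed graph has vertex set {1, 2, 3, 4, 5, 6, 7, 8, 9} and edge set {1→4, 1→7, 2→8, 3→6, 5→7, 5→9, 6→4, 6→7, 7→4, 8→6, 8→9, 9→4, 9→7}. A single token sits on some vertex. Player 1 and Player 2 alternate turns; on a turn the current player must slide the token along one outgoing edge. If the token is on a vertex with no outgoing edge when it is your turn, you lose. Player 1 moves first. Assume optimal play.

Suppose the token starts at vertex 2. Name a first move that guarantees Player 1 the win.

Move to 8.

Label each position W (a win for the player to move) or L (a loss). A position with no legal move is L; any other position is W exactly when some move reaches an L, and L when every move reaches a W.
Every edge goes from a vertex to one that appears earlier in the order 4, 7, 6, 9, 8, 2, 1, 5, 3, so processing vertices in that order labels each vertex after all of its successors.
4: no outgoing edge → L
7: can move to 4, which is L ⇒ W
6: can move to 4, which is L ⇒ W
9: can move to 4, which is L ⇒ W
8: moves to 9(W), 6(W); every one is W ⇒ L
2: can move to 8, which is L ⇒ W
1: can move to 4, which is L ⇒ W
5: moves to 9(W), 7(W); every one is W ⇒ L
3: the only move is to 6(W), a W ⇒ L
From 2, the L positions reachable in one move are: 8.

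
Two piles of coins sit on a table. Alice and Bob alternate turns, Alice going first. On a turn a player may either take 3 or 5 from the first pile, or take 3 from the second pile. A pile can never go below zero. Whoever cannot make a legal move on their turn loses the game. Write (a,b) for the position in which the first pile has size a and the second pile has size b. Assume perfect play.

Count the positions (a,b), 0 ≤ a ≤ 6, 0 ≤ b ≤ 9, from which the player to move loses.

Classify positions by backward induction: terminal positions (no move available) are L. From any other position, the mover wins iff some move reaches an L.
Every move lowers a or b (never raises either), so fill the grid row by row in increasing a, and left to right within a row: each cell's successors are then already labelled.
      b=0  b=1  b=2  b=3  b=4  b=5  b=6  b=7  b=8  b=9
a=0:    L    L    L    W    W    W    L    L    L    W
a=1:    L    L    L    W    W    W    L    L    L    W
a=2:    L    L    L    W    W    W    L    L    L    W
a=3:    W    W    W    L    L    L    W    W    W    L
a=4:    W    W    W    L    L    L    W    W    W    L
a=5:    W    W    W    L    L    L    W    W    W    L
a=6:    W    W    W    W    W    W    W    W    W    W
Cells with no legal move (terminal, hence L): (0,0), (0,1), (0,2), (1,0), (1,1), (1,2), (2,0), (2,1), (2,2).
The remaining L cells, each justified by listing all of its moves:
(0,6): the only move is to (0,3)(W), a W ⇒ L
(0,7): the only move is to (0,4)(W), a W ⇒ L
(0,8): the only move is to (0,5)(W), a W ⇒ L
(1,6): the only move is to (1,3)(W), a W ⇒ L
(1,7): the only move is to (1,4)(W), a W ⇒ L
(1,8): the only move is to (1,5)(W), a W ⇒ L
(2,6): the only move is to (2,3)(W), a W ⇒ L
(2,7): the only move is to (2,4)(W), a W ⇒ L
(2,8): the only move is to (2,5)(W), a W ⇒ L
(3,3): moves to (0,3)(W), (3,0)(W); every one is W ⇒ L
(3,4): moves to (0,4)(W), (3,1)(W); every one is W ⇒ L
(3,5): moves to (0,5)(W), (3,2)(W); every one is W ⇒ L
(3,9): moves to (0,9)(W), (3,6)(W); every one is W ⇒ L
(4,3): moves to (1,3)(W), (4,0)(W); every one is W ⇒ L
(4,4): moves to (1,4)(W), (4,1)(W); every one is W ⇒ L
(4,5): moves to (1,5)(W), (4,2)(W); every one is W ⇒ L
(4,9): moves to (1,9)(W), (4,6)(W); every one is W ⇒ L
(5,3): moves to (2,3)(W), (0,3)(W), (5,0)(W); every one is W ⇒ L
(5,4): moves to (2,4)(W), (0,4)(W), (5,1)(W); every one is W ⇒ L
(5,5): moves to (2,5)(W), (0,5)(W), (5,2)(W); every one is W ⇒ L
(5,9): moves to (2,9)(W), (0,9)(W), (5,6)(W); every one is W ⇒ L
Every other cell has at least one move into one of the L cells above, so it is W.
L cells per row: a=0: 6, a=1: 6, a=2: 6, a=3: 4, a=4: 4, a=5: 4, a=6: 0; total 30.

30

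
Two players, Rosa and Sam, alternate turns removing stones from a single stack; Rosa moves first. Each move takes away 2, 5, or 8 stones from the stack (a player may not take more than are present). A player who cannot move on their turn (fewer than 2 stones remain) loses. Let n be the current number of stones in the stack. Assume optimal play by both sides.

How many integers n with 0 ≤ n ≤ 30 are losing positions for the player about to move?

13

Classify positions by backward induction: terminal positions (no move available) are L. From any other position, the mover wins iff some move reaches an L.
n=0: no move → L
n=1: no move → L
n=2: →0(L), so W
n=3: →1(L), so W
n=4: →2(W) only, which is W, so L
n=5: →0(L), so W
n=6: →4(L), so W
n=7: →5(W), 2(W) — all W, so L
n=8: →0(L), so W
n=9: →7(L), so W
n=10: →8(W), 5(W), 2(W) — all W, so L
n=11: →9(W), 6(W), 3(W) — all W, so L
n=12: →10(L), so W
n=13: →11(L), so W
n=14: →12(W), 9(W), 6(W) — all W, so L
n=15: →10(L), so W
n=16: →14(L), so W
n=17: →15(W), 12(W), 9(W) — all W, so L
n=18: →10(L), so W
n=19: →17(L), so W
n=20: →18(W), 15(W), 12(W) — all W, so L
n=21: →19(W), 16(W), 13(W) — all W, so L
n=22: →20(L), so W
n=23: →21(L), so W
n=24: →22(W), 19(W), 16(W) — all W, so L
n=25: →20(L), so W
n=26: →24(L), so W
n=27: →25(W), 22(W), 19(W) — all W, so L
n=28: →20(L), so W
n=29: →27(L), so W
n=30: →28(W), 25(W), 22(W) — all W, so L
L entries with 0 ≤ n ≤ 30: n = 0, 1, 4, 7, 10, 11, 14, 17, 20, 21, 24, 27, 30; that makes 13.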